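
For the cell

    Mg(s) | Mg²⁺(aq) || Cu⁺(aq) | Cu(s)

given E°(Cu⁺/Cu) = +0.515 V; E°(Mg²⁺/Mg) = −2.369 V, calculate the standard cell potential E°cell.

+2.884 V

By convention the left-hand electrode in cell notation is the anode (oxidation) and the right-hand electrode is the cathode (reduction).
E°cell = E°(right) − E°(left) = +0.515 − (−2.369) = +2.884 V.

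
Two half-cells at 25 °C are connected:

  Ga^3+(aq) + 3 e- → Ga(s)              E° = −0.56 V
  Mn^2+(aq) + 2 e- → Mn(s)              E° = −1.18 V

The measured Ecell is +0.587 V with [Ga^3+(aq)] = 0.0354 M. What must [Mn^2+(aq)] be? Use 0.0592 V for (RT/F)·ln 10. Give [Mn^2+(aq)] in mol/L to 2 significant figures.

The Ga³⁺/Ga couple has the larger reduction potential, so it is the cathode: E°cell = −0.56 − (−1.18) = +0.62 V and n = 6.
From the Nernst equation, log Q = n(E° − E)/0.0592 = 6·(+0.62 − (+0.587))/0.0592 = 3.345.
Balancing electrons gives 2 Ga^3+(aq) + 3 Mn(s) → 2 Ga(s) + 3 Mn^2+(aq); thus Q = [Mn^2+(aq)]^3 / [Ga^3+(aq)]^2.
Substituting the known concentrations and solving, log [Mn^2+(aq)] = 0.148 and [Mn^2+(aq)] = 1.4 M.

1.4 M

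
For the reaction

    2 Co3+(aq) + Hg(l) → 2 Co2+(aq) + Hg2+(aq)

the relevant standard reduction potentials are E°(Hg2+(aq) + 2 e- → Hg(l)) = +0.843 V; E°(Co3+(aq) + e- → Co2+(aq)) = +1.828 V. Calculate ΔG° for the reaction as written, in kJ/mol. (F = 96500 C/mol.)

−190 kJ/mol

In the reaction as written Co3+(aq) is reduced, so the Co³⁺/Co²⁺ couple is the cathode and Hg²⁺/Hg is the anode.
E°cell = +1.828 − (+0.843) = +0.985 V; balancing electrons gives n = 2.
ΔG° = −nFE°cell = −(2)(96500)(+0.985) J/mol = −190 kJ/mol.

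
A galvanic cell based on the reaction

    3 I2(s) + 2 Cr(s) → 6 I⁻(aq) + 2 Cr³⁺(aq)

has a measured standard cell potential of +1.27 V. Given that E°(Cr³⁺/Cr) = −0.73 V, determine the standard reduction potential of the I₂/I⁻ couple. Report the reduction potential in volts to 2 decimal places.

+0.54 V

In the reaction as written the I₂/I⁻ couple is reduced (cathode) and Cr³⁺/Cr is oxidized (anode), so E°cell = E°(I₂/I⁻) − E°(Cr³⁺/Cr).
E°(I₂/I⁻) = E°cell + E°(anode) = +1.27 + (−0.73) = +0.54 V.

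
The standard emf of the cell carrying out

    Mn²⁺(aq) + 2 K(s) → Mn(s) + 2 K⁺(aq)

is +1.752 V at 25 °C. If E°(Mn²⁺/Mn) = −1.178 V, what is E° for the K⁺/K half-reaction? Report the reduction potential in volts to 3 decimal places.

In the reaction as written the Mn²⁺/Mn couple is reduced (cathode) and K⁺/K is oxidized (anode), so E°cell = E°(Mn²⁺/Mn) − E°(K⁺/K).
E°(K⁺/K) = E°(cathode) − E°cell = −1.178 − (+1.752) = −2.930 V.

−2.930 V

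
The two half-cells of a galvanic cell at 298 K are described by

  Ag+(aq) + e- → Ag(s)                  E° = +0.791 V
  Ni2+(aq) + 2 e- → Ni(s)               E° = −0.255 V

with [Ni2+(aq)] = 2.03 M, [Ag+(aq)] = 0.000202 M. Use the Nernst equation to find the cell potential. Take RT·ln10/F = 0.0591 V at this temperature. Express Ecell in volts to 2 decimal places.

Since E°(Ag⁺/Ag) > E°(Ni²⁺/Ni), Ag⁺/Ag serves as the cathode.
E°cell = E°cat − E°an = +0.791 − (−0.255) = +1.046 V; n = 2.
Balancing gives 2 Ag+(aq) + Ni(s) → 2 Ag(s) + Ni2+(aq); hence Q = [Ni2+(aq)] / [Ag+(aq)]^2 = 4.98×10^7 (log Q = 7.697).
E = E° − (0.0591/n)·log Q = +1.046 − (0.0591/2)(7.697) = +0.82 V.

+0.82 V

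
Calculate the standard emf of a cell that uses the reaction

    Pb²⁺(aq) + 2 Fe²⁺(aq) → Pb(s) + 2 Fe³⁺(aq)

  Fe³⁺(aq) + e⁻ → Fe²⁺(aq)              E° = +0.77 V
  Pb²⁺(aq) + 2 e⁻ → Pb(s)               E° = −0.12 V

−0.89 V

In the reaction as written, Pb²⁺(aq) is reduced (cathode) and Fe³⁺(aq) is produced by oxidation at the anode.
E°cell = E°(cathode) − E°(anode) = −0.12 − (+0.77) = −0.89 V.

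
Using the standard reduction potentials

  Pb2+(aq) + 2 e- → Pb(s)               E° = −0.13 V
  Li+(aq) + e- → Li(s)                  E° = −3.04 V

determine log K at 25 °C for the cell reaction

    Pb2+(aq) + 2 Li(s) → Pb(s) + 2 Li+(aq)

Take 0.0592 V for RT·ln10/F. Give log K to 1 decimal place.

The Pb²⁺/Pb couple is reduced (cathode); E°cell = −0.13 − (−3.04) = +2.91 V with n = 2.
At equilibrium E = 0, so log K = nE°cell / 0.0592 = (2)(+2.91) / 0.0592 = 98.3.

log K = 98.3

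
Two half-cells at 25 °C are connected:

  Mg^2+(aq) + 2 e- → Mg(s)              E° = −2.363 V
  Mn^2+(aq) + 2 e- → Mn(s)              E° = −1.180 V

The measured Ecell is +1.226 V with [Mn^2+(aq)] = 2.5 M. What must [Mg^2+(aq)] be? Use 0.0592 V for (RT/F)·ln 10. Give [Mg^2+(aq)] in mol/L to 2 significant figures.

The Mn²⁺/Mn couple has the larger reduction potential, so it is the cathode: E°cell = −1.180 − (−2.363) = +1.183 V and n = 2.
Since E = E° − (0.0592/n)·log Q, log Q = n(E° − E)/0.0592 = −1.453.
The balanced reaction is Mn^2+(aq) + Mg(s) → Mn(s) + Mg^2+(aq), so Q = [Mg^2+(aq)] / [Mn^2+(aq)].
Isolating [Mg^2+(aq)] in Q = 10^{−1.453} yields log [Mg^2+(aq)] = −1.055, i.e. 0.088 M.

0.088 M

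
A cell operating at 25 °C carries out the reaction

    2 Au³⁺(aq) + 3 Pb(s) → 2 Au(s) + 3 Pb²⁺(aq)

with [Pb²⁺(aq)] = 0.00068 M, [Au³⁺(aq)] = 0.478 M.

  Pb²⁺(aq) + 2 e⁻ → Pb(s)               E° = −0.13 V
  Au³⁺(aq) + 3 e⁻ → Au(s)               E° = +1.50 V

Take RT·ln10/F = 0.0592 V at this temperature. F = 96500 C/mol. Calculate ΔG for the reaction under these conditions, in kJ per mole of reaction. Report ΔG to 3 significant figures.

−994 kJ/mol

E°cell = +1.50 − (−0.13) = +1.63 V; the balanced reaction transfers n = 6 electrons.
Q = [Pb²⁺(aq)]^3 / [Au³⁺(aq)]^2 = 1.38×10^−9, so log Q = −8.861 and E = +1.63 − (0.0592/6)(−8.861) = +1.7174 V.
Then ΔG = −nFE = −6 × 96500 × +1.7174 J/mol = −994 kJ/mol.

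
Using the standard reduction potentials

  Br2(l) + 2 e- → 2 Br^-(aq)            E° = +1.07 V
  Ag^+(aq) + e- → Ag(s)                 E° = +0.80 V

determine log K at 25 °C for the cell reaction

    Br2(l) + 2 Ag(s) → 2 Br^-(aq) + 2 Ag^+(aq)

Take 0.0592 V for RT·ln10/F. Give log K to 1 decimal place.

log K = 9.1

The Br₂/Br⁻ couple is reduced (cathode); E°cell = +1.07 − (+0.80) = +0.27 V with n = 2.
At equilibrium E = 0, so log K = nE°cell / 0.0592 = (2)(+0.27) / 0.0592 = 9.1.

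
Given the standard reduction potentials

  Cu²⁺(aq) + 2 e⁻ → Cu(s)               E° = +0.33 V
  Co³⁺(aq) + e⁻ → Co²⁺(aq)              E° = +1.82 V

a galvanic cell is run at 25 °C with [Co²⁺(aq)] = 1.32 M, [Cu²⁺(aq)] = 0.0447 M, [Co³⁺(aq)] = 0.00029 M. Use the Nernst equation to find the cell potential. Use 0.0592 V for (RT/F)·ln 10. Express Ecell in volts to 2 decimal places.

Since E°(Co³⁺/Co²⁺) > E°(Cu²⁺/Cu), Co³⁺/Co²⁺ serves as the cathode.
The standard potential is +1.82 − (+0.33) = +1.49 V and the balanced reaction transfers n = 2 electrons.
The balanced reaction is 2 Co³⁺(aq) + Cu(s) → 2 Co²⁺(aq) + Cu²⁺(aq), so Q = ([Co²⁺(aq)]^2·[Cu²⁺(aq)]) / [Co³⁺(aq)]^2 = 9.26×10^5 and log Q = 5.967.
Applying E = E° − (RT ln10/nF)·log Q gives +1.49 − (0.0592/2)(5.967) = +1.31 V.

+1.31 V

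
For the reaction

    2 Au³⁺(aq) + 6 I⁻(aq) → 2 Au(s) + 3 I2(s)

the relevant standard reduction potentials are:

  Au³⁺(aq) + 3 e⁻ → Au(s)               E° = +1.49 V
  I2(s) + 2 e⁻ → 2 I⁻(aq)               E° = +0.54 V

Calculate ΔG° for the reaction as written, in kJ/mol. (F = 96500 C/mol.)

−550 kJ/mol

In the reaction as written Au³⁺(aq) is reduced, so the Au³⁺/Au couple is the cathode and I₂/I⁻ is the anode.
E°cell = +1.49 − (+0.54) = +0.95 V; balancing electrons gives n = 6.
ΔG° = −nFE°cell = −(6)(96500)(+0.95) J/mol = −550 kJ/mol.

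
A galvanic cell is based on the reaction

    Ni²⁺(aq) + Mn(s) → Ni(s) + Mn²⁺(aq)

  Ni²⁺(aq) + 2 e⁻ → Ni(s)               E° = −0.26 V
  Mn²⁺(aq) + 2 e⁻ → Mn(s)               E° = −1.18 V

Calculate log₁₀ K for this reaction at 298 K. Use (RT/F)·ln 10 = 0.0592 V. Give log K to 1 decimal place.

The Ni²⁺/Ni couple is reduced (cathode); E°cell = −0.26 − (−1.18) = +0.92 V with n = 2.
At equilibrium E = 0, so log K = nE°cell / 0.0592 = (2)(+0.92) / 0.0592 = 31.1.

log K = 31.1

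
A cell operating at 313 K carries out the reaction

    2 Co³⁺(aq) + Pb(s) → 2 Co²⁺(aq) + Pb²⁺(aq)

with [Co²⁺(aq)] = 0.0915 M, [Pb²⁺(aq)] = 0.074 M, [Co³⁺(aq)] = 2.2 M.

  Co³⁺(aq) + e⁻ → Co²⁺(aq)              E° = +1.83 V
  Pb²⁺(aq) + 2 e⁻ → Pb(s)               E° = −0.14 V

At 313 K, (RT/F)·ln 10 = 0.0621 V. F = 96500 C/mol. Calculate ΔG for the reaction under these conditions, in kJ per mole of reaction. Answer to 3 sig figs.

The standard cell potential is +1.83 − (−0.14) = +1.97 V, with n = 2 electrons in the balanced equation.
The reaction quotient is ([Co²⁺(aq)]^2·[Pb²⁺(aq)]) / [Co³⁺(aq)]^2 = 0.000128; by Nernst, E = +1.97 − (0.0621/2)(−3.893) = +2.0909 V.
Then ΔG = −nFE = −2 × 96500 × +2.0909 J/mol = −404 kJ/mol.

−404 kJ/mol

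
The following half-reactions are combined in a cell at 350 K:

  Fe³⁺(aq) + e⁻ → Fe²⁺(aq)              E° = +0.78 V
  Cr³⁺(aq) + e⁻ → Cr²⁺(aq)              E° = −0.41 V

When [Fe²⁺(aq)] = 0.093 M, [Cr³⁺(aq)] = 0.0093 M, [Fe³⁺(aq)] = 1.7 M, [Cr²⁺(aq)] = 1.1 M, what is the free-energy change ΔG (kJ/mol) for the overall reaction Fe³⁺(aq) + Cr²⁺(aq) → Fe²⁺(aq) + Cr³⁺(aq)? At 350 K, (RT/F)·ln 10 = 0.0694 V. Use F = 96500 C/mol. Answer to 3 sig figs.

The standard cell potential is +0.78 − (−0.41) = +1.19 V, with n = 1 electron in the balanced equation.
Here Q = ([Fe²⁺(aq)]·[Cr³⁺(aq)]) / ([Fe³⁺(aq)]·[Cr²⁺(aq)]) = 0.000463 (log Q = −3.335), giving E = +1.19 − (0.0694/1)·(−3.335) = +1.4214 V.
Finally ΔG = −nFE = −(1)(96500 C/mol)(+1.4214 V) = −137 kJ/mol.

−137 kJ/mol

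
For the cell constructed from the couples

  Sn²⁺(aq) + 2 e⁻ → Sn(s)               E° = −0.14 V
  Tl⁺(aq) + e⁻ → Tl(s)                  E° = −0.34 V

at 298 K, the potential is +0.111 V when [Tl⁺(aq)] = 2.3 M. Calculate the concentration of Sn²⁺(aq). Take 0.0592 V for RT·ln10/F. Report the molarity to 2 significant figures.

The Sn²⁺/Sn couple has the larger reduction potential, so it is the cathode: E°cell = −0.14 − (−0.34) = +0.20 V and n = 2.
Rearranging E = E° − (0.0592/n)·log Q gives log Q = 2(+0.20 − (+0.111))/0.0592 = 3.007.
For Sn²⁺(aq) + 2 Tl(s) → Sn(s) + 2 Tl⁺(aq), the reaction quotient is Q = [Tl⁺(aq)]^2 / [Sn²⁺(aq)].
Solving for the unknown gives log [Sn²⁺(aq)] = −2.284, so [Sn²⁺(aq)] ≈ 0.0052 M.

0.0052 M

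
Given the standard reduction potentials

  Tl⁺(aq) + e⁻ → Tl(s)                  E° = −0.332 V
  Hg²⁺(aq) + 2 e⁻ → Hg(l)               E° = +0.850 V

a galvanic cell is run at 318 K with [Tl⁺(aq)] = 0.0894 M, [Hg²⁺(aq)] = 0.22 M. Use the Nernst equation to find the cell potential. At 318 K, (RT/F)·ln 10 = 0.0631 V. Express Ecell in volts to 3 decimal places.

Since E°(Hg²⁺/Hg) > E°(Tl⁺/Tl), Hg²⁺/Hg serves as the cathode.
E°cell = E°cat − E°an = +0.850 − (−0.332) = +1.182 V; n = 2.
Balancing gives Hg²⁺(aq) + 2 Tl(s) → Hg(l) + 2 Tl⁺(aq); hence Q = [Tl⁺(aq)]^2 / [Hg²⁺(aq)] = 0.0363 (log Q = −1.440).
By the Nernst equation, E = +1.182 − (0.0631/2)·(−1.440) = +1.227 V.

+1.227 V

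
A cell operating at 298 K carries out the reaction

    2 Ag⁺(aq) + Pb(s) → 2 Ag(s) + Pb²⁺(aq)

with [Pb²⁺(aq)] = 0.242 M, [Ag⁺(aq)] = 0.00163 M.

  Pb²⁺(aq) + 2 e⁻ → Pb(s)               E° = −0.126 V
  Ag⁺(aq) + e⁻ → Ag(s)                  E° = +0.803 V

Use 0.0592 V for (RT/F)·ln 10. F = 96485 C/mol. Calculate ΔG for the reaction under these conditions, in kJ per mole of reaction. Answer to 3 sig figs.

With Ag⁺/Ag reduced at the cathode, E°cell = +0.803 − (−0.126) = +0.929 V and n = 2.
The reaction quotient is [Pb²⁺(aq)] / [Ag⁺(aq)]^2 = 9.11×10^4; by Nernst, E = +0.929 − (0.0592/2)(4.959) = +0.7822 V.
Then ΔG = −nFE = −2 × 96485 × +0.7822 J/mol = −151 kJ/mol.

−151 kJ/mol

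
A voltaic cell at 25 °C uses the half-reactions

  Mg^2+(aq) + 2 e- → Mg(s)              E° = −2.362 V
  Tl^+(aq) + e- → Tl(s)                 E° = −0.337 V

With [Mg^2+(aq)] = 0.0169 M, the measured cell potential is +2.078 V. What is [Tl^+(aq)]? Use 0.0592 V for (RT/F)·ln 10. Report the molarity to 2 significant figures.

With Tl⁺/Tl at the cathode and Mg²⁺/Mg at the anode, E°cell = −0.337 − (−2.362) = +2.025 V (n = 2).
Since E = E° − (0.0592/n)·log Q, log Q = n(E° − E)/0.0592 = −1.791.
The balanced reaction is 2 Tl^+(aq) + Mg(s) → 2 Tl(s) + Mg^2+(aq), so Q = [Mg^2+(aq)] / [Tl^+(aq)]^2.
Substituting the known concentrations and solving, log [Tl^+(aq)] = 0.009 and [Tl^+(aq)] = 1.0 M.

1.0 M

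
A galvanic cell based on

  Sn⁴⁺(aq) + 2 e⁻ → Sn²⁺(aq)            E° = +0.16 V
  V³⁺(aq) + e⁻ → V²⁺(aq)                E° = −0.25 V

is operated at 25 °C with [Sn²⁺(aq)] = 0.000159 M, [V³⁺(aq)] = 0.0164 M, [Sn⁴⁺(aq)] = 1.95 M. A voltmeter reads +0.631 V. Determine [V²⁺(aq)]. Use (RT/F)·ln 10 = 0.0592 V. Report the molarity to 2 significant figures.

0.80 M

The Sn⁴⁺/Sn²⁺ couple has the larger reduction potential, so it is the cathode: E°cell = +0.16 − (−0.25) = +0.41 V and n = 2.
From the Nernst equation, log Q = n(E° − E)/0.0592 = 2·(+0.41 − (+0.631))/0.0592 = −7.466.
For Sn⁴⁺(aq) + 2 V²⁺(aq) → Sn²⁺(aq) + 2 V³⁺(aq), the reaction quotient is Q = ([Sn²⁺(aq)]·[V³⁺(aq)]^2) / ([Sn⁴⁺(aq)]·[V²⁺(aq)]^2).
Isolating [V²⁺(aq)] in Q = 10^{−7.466} yields log [V²⁺(aq)] = −0.096, i.e. 0.80 M.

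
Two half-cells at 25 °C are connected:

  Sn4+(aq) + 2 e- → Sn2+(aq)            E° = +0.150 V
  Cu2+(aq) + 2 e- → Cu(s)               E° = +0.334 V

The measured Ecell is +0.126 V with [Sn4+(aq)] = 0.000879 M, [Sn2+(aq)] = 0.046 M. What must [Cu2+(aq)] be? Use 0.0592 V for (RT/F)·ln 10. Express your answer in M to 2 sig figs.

The Cu²⁺/Cu couple has the larger reduction potential, so it is the cathode: E°cell = +0.334 − (+0.150) = +0.184 V and n = 2.
Since E = E° − (0.0592/n)·log Q, log Q = n(E° − E)/0.0592 = 1.959.
Balancing electrons gives Cu2+(aq) + Sn2+(aq) → Cu(s) + Sn4+(aq); thus Q = [Sn4+(aq)] / ([Cu2+(aq)]·[Sn2+(aq)]).
Isolating [Cu2+(aq)] in Q = 10^{1.959} yields log [Cu2+(aq)] = −3.678, i.e. 0.00021 M.

0.00021 M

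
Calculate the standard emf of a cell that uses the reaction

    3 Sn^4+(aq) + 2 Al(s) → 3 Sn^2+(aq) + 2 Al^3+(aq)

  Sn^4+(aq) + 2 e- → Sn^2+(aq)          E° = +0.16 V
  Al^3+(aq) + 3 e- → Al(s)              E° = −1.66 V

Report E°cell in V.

+1.82 V

Sn^4+(aq) gains electrons, so the Sn⁴⁺/Sn²⁺ couple is the cathode; the Al³⁺/Al couple is the anode.
E°cell = E°(cathode) − E°(anode) = +0.16 − (−1.66) = +1.82 V.
The positive value indicates the reaction is spontaneous as written.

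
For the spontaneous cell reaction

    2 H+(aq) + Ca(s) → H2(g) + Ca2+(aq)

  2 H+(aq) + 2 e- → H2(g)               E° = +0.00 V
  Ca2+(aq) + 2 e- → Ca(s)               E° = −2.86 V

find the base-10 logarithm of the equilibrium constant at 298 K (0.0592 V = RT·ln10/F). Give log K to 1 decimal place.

log K = 96.6

The 2H⁺/H₂ couple is reduced (cathode); E°cell = +0.00 − (−2.86) = +2.86 V with n = 2.
At equilibrium E = 0, so log K = nE°cell / 0.0592 = (2)(+2.86) / 0.0592 = 96.6.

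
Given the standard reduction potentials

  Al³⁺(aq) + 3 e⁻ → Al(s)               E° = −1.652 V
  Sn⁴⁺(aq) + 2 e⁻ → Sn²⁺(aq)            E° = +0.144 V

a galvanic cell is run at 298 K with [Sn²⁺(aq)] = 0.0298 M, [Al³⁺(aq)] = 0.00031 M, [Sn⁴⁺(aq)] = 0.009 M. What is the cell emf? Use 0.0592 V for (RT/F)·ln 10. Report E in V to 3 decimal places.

The Sn⁴⁺/Sn²⁺ couple has the more positive E°, so it is the cathode; Al³⁺/Al is the anode.
E°cell = +0.144 − (−1.652) = +1.796 V, with n = 6 electrons transferred.
The balanced reaction is 3 Sn⁴⁺(aq) + 2 Al(s) → 3 Sn²⁺(aq) + 2 Al³⁺(aq), so Q = ([Sn²⁺(aq)]^3·[Al³⁺(aq)]^2) / [Sn⁴⁺(aq)]^3 = 3.49×10^−6 and log Q = −5.457.
Applying E = E° − (RT ln10/nF)·log Q gives +1.796 − (0.0592/6)(−5.457) = +1.850 V.

+1.850 V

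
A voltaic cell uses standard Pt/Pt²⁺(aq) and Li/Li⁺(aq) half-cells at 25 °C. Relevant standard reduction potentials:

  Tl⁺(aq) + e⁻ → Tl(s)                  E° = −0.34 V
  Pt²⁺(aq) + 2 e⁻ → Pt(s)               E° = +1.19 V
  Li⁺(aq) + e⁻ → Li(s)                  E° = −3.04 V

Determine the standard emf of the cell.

+4.23 V

Of the two couples in this cell, the one with the more positive reduction potential is reduced at the cathode: here that is Pt²⁺/Pt (+1.19 V); Li⁺/Li (−3.04 V) is the anode.
E°cell = E°(cathode) − E°(anode) = +1.19 − (−3.04) = +4.23 V.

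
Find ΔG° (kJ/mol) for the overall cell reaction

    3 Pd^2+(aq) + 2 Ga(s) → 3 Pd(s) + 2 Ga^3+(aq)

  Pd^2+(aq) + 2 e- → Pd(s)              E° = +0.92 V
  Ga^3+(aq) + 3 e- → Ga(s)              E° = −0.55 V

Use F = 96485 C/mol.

−851 kJ/mol

In the reaction as written Pd^2+(aq) is reduced, so the Pd²⁺/Pd couple is the cathode and Ga³⁺/Ga is the anode.
E°cell = +0.92 − (−0.55) = +1.47 V; balancing electrons gives n = 6.
ΔG° = −nFE°cell = −(6)(96485)(+1.47) J/mol = −851 kJ/mol.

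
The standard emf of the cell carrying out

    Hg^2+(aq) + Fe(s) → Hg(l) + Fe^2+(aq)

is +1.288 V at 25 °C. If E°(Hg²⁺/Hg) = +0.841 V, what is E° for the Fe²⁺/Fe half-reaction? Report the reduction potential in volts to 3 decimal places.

In the reaction as written the Hg²⁺/Hg couple is reduced (cathode) and Fe²⁺/Fe is oxidized (anode), so E°cell = E°(Hg²⁺/Hg) − E°(Fe²⁺/Fe).
E°(Fe²⁺/Fe) = E°(cathode) − E°cell = +0.841 − (+1.288) = −0.447 V.

−0.447 V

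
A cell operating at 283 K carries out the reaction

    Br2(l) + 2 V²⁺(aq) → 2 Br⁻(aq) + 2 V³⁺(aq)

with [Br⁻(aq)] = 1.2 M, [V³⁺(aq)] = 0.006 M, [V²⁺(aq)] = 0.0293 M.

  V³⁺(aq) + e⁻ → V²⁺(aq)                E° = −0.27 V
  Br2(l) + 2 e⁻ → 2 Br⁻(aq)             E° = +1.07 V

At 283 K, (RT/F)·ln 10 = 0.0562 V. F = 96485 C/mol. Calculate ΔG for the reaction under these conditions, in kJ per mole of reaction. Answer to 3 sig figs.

−265 kJ/mol

E°cell = +1.07 − (−0.27) = +1.34 V; the balanced reaction transfers n = 2 electrons.
The reaction quotient is ([Br⁻(aq)]^2·[V³⁺(aq)]^2) / [V²⁺(aq)]^2 = 0.0604; by Nernst, E = +1.34 − (0.0562/2)(−1.219) = +1.3743 V.
Then ΔG = −nFE = −2 × 96485 × +1.3743 J/mol = −265 kJ/mol.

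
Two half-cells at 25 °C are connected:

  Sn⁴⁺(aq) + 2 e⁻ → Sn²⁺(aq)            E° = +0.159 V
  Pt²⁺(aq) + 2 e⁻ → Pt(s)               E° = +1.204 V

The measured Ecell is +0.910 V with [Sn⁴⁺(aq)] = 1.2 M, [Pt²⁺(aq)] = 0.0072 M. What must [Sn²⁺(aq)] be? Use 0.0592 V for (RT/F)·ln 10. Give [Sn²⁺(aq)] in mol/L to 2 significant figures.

0.0046 M

Pt²⁺/Pt is the cathode (higher E°); E°cell = +1.204 − (+0.159) = +1.045 V with n = 2.
Since E = E° − (0.0592/n)·log Q, log Q = n(E° − E)/0.0592 = 4.561.
The balanced reaction is Pt²⁺(aq) + Sn²⁺(aq) → Pt(s) + Sn⁴⁺(aq), so Q = [Sn⁴⁺(aq)] / ([Pt²⁺(aq)]·[Sn²⁺(aq)]).
Isolating [Sn²⁺(aq)] in Q = 10^{4.561} yields log [Sn²⁺(aq)] = −2.339, i.e. 0.0046 M.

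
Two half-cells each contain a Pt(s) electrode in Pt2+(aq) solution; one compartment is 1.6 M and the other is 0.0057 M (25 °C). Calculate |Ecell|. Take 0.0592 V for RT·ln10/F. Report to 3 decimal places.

For a concentration cell E°cell = 0, since both electrodes use the same couple.
The compartment with the higher Pt2+(aq) concentration (1.6 M) acts as the cathode; ions are reduced there and produced at the dilute (0.0057 M) anode.
With n = 2, Ecell = −(0.0592/2)·log([dilute]/[conc]) = −(0.0592/2)·log(0.0057/1.6) = +0.072 V.

0.072 V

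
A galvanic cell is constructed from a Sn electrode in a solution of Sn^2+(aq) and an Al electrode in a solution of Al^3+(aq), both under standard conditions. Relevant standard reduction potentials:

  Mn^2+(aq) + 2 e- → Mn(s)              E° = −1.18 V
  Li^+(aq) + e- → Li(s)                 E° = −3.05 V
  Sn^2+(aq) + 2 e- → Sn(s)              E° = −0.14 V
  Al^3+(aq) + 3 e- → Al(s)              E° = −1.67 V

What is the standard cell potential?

Of the two couples in this cell, the one with the more positive reduction potential is reduced at the cathode: here that is Sn²⁺/Sn (−0.14 V); Al³⁺/Al (−1.67 V) is the anode.
E°cell = E°(cathode) − E°(anode) = −0.14 − (−1.67) = +1.53 V.

+1.53 V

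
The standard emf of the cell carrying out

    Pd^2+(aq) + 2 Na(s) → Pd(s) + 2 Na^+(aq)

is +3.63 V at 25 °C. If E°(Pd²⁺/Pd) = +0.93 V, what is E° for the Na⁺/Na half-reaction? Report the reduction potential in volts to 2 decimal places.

−2.70 V

In the reaction as written the Pd²⁺/Pd couple is reduced (cathode) and Na⁺/Na is oxidized (anode), so E°cell = E°(Pd²⁺/Pd) − E°(Na⁺/Na).
E°(Na⁺/Na) = E°(cathode) − E°cell = +0.93 − (+3.63) = −2.70 V.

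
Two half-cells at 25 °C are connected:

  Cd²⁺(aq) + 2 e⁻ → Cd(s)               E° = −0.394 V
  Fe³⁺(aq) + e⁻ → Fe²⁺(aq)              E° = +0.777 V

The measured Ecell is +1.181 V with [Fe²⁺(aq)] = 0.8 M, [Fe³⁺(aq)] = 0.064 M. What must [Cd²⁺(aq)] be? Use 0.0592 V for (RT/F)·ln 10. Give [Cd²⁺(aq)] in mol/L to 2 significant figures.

With Fe³⁺/Fe²⁺ at the cathode and Cd²⁺/Cd at the anode, E°cell = +0.777 − (−0.394) = +1.171 V (n = 2).
From the Nernst equation, log Q = n(E° − E)/0.0592 = 2·(+1.171 − (+1.181))/0.0592 = −0.338.
The balanced reaction is 2 Fe³⁺(aq) + Cd(s) → 2 Fe²⁺(aq) + Cd²⁺(aq), so Q = ([Fe²⁺(aq)]^2·[Cd²⁺(aq)]) / [Fe³⁺(aq)]^2.
Substituting the known concentrations and solving, log [Cd²⁺(aq)] = −2.532 and [Cd²⁺(aq)] = 0.0029 M.

0.0029 M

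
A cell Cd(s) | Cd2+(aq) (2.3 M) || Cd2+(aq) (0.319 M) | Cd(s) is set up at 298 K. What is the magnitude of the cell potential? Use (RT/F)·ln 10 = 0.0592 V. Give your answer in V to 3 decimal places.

For a concentration cell E°cell = 0, since both electrodes use the same couple.
The compartment with the higher Cd2+(aq) concentration (2.3 M) acts as the cathode; ions are reduced there and produced at the dilute (0.319 M) anode.
With n = 2, Ecell = −(0.0592/2)·log([dilute]/[conc]) = −(0.0592/2)·log(0.319/2.3) = +0.025 V.

0.025 V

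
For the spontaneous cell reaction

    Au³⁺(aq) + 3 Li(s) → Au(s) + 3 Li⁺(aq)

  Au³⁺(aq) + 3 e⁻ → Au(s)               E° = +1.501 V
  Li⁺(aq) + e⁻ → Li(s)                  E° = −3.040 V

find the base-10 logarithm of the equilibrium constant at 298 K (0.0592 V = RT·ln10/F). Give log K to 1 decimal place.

The Au³⁺/Au couple is reduced (cathode); E°cell = +1.501 − (−3.040) = +4.541 V with n = 3.
At equilibrium E = 0, so log K = nE°cell / 0.0592 = (3)(+4.541) / 0.0592 = 230.1.

log K = 230.1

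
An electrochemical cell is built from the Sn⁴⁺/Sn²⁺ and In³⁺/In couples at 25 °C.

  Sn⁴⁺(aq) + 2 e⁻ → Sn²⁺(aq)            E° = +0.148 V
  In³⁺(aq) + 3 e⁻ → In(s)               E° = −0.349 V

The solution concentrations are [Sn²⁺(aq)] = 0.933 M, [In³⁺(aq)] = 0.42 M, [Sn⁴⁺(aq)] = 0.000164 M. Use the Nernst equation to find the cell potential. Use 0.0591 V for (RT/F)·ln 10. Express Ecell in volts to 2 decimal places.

+0.39 V

The Sn⁴⁺/Sn²⁺ couple has the more positive E°, so it is the cathode; In³⁺/In is the anode.
E°cell = +0.148 − (−0.349) = +0.497 V, with n = 6 electrons transferred.
The balanced reaction is 3 Sn⁴⁺(aq) + 2 In(s) → 3 Sn²⁺(aq) + 2 In³⁺(aq), so Q = ([Sn²⁺(aq)]^3·[In³⁺(aq)]^2) / [Sn⁴⁺(aq)]^3 = 3.25×10^10 and log Q = 10.512.
E = E° − (0.0591/n)·log Q = +0.497 − (0.0591/6)(10.512) = +0.39 V.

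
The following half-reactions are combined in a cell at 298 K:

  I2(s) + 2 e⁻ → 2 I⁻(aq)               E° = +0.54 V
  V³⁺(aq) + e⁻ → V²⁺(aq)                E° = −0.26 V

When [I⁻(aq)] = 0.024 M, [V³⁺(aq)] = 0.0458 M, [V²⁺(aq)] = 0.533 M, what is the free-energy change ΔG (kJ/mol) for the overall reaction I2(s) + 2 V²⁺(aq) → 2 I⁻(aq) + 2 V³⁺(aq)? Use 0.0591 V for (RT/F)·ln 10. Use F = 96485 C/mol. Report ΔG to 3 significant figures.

−185 kJ/mol

With I₂/I⁻ reduced at the cathode, E°cell = +0.54 − (−0.26) = +0.80 V and n = 2.
Q = ([I⁻(aq)]^2·[V³⁺(aq)]^2) / [V²⁺(aq)]^2 = 4.25×10^−6, so log Q = −5.371 and E = +0.80 − (0.0591/2)(−5.371) = +0.9587 V.
ΔG = −nFE = −(2)(96485)(+0.9587) J/mol = −185 kJ/mol.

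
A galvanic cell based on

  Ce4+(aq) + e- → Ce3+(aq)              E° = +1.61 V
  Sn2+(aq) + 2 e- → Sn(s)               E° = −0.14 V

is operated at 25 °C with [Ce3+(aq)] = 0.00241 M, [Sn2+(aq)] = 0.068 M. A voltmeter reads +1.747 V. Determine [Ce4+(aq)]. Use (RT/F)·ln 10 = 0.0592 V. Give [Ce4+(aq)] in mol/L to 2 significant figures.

Ce⁴⁺/Ce³⁺ is the cathode (higher E°); E°cell = +1.61 − (−0.14) = +1.75 V with n = 2.
Since E = E° − (0.0592/n)·log Q, log Q = n(E° − E)/0.0592 = 0.101.
Balancing electrons gives 2 Ce4+(aq) + Sn(s) → 2 Ce3+(aq) + Sn2+(aq); thus Q = ([Ce3+(aq)]^2·[Sn2+(aq)]) / [Ce4+(aq)]^2.
Substituting the known concentrations and solving, log [Ce4+(aq)] = −3.252 and [Ce4+(aq)] = 0.00056 M.

0.00056 M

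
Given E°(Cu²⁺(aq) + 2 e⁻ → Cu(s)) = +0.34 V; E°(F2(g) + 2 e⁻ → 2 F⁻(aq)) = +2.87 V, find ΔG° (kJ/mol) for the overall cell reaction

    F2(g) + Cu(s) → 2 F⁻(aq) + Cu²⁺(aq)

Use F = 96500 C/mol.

−488 kJ/mol

In the reaction as written F2(g) is reduced, so the F₂/F⁻ couple is the cathode and Cu²⁺/Cu is the anode.
E°cell = +2.87 − (+0.34) = +2.53 V; balancing electrons gives n = 2.
ΔG° = −nFE°cell = −(2)(96500)(+2.53) J/mol = −488 kJ/mol.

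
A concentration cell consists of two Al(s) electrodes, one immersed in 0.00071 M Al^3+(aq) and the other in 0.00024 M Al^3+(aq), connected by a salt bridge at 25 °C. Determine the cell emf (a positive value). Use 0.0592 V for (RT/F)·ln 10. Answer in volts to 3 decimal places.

For a concentration cell E°cell = 0, since both electrodes use the same couple.
The compartment with the higher Al^3+(aq) concentration (0.00071 M) acts as the cathode; ions are reduced there and produced at the dilute (0.00024 M) anode.
With n = 3, Ecell = −(0.0592/3)·log([dilute]/[conc]) = −(0.0592/3)·log(0.00024/0.00071) = +0.009 V.

0.009 V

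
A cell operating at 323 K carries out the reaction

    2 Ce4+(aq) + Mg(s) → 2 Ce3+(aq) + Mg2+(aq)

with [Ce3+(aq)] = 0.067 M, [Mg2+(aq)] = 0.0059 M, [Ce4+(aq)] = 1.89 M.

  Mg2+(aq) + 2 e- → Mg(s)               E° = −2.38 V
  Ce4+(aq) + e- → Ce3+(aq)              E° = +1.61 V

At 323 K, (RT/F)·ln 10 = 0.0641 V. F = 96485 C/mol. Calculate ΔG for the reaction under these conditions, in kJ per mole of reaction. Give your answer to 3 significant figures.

E°cell = +1.61 − (−2.38) = +3.99 V; the balanced reaction transfers n = 2 electrons.
Here Q = ([Ce3+(aq)]^2·[Mg2+(aq)]) / [Ce4+(aq)]^2 = 7.41×10^−6 (log Q = −5.130), giving E = +3.99 − (0.0641/2)·(−5.130) = +4.1544 V.
Then ΔG = −nFE = −2 × 96485 × +4.1544 J/mol = −802 kJ/mol.

−802 kJ/mol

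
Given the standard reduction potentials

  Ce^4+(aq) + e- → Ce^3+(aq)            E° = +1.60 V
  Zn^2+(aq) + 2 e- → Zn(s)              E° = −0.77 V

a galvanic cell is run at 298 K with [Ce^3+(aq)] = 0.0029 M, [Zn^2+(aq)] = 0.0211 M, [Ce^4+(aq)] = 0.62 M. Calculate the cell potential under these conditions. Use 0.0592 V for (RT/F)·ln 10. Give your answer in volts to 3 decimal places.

Ce⁴⁺/Ce³⁺ is reduced (cathode, E° = +1.60 V) and Zn²⁺/Zn is oxidized (anode).
E°cell = E°cat − E°an = +1.60 − (−0.77) = +2.37 V; n = 2.
Balancing gives 2 Ce^4+(aq) + Zn(s) → 2 Ce^3+(aq) + Zn^2+(aq); hence Q = ([Ce^3+(aq)]^2·[Zn^2+(aq)]) / [Ce^4+(aq)]^2 = 4.62×10^−7 (log Q = −6.336).
E = E° − (0.0592/n)·log Q = +2.37 − (0.0592/2)(−6.336) = +2.558 V.

+2.558 V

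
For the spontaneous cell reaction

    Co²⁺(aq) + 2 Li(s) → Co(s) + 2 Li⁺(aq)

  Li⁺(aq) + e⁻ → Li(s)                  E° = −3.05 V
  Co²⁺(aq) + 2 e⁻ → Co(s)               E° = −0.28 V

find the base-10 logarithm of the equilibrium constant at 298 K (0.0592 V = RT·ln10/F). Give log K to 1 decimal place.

log K = 93.6

The Co²⁺/Co couple is reduced (cathode); E°cell = −0.28 − (−3.05) = +2.77 V with n = 2.
At equilibrium E = 0, so log K = nE°cell / 0.0592 = (2)(+2.77) / 0.0592 = 93.6.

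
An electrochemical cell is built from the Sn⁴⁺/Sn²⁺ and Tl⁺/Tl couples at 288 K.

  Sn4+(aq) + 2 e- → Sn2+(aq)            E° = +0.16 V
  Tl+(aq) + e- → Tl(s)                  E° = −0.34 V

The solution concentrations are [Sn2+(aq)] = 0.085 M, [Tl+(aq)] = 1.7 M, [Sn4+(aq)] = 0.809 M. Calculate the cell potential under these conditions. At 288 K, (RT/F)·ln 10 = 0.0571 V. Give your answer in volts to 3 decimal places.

Sn⁴⁺/Sn²⁺ is reduced (cathode, E° = +0.16 V) and Tl⁺/Tl is oxidized (anode).
The standard potential is +0.16 − (−0.34) = +0.50 V and the balanced reaction transfers n = 2 electrons.
The balanced reaction is Sn4+(aq) + 2 Tl(s) → Sn2+(aq) + 2 Tl+(aq), so Q = ([Sn2+(aq)]·[Tl+(aq)]^2) / [Sn4+(aq)] = 0.304 and log Q = −0.518.
Applying E = E° − (RT ln10/nF)·log Q gives +0.50 − (0.0571/2)(−0.518) = +0.515 V.

+0.515 V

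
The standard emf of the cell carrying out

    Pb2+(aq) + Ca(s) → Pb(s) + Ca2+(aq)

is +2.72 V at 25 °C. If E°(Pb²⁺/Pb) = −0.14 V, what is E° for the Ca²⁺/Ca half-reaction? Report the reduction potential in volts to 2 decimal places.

−2.86 V

In the reaction as written the Pb²⁺/Pb couple is reduced (cathode) and Ca²⁺/Ca is oxidized (anode), so E°cell = E°(Pb²⁺/Pb) − E°(Ca²⁺/Ca).
E°(Ca²⁺/Ca) = E°(cathode) − E°cell = −0.14 − (+2.72) = −2.86 V.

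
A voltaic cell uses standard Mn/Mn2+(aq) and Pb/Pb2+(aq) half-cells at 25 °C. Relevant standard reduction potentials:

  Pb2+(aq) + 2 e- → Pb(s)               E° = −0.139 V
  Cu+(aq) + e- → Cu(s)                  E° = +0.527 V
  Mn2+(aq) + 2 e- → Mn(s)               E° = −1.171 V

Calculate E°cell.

Of the two couples in this cell, the one with the more positive reduction potential is reduced at the cathode: here that is Pb²⁺/Pb (−0.139 V); Mn²⁺/Mn (−1.171 V) is the anode.
E°cell = E°(cathode) − E°(anode) = −0.139 − (−1.171) = +1.032 V.

+1.032 V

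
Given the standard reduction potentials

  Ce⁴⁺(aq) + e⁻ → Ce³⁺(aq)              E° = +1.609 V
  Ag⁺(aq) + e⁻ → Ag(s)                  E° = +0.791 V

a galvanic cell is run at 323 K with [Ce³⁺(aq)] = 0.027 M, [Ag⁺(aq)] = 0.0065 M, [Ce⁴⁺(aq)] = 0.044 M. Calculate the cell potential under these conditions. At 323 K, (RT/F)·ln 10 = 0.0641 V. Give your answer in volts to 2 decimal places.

+0.97 V

Ce⁴⁺/Ce³⁺ is reduced (cathode, E° = +1.609 V) and Ag⁺/Ag is oxidized (anode).
E°cell = +1.609 − (+0.791) = +0.818 V, with n = 1 electron transferred.
The balanced reaction is Ce⁴⁺(aq) + Ag(s) → Ce³⁺(aq) + Ag⁺(aq), so Q = ([Ce³⁺(aq)]·[Ag⁺(aq)]) / [Ce⁴⁺(aq)] = 0.00399 and log Q = −2.399.
Applying E = E° − (RT ln10/nF)·log Q gives +0.818 − (0.0641/1)(−2.399) = +0.97 V.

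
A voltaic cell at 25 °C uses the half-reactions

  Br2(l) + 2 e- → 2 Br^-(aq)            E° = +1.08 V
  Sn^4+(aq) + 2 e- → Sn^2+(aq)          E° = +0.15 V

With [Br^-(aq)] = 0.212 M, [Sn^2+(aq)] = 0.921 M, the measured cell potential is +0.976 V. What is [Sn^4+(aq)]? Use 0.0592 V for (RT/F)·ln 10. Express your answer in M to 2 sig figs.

0.57 M

With Br₂/Br⁻ at the cathode and Sn⁴⁺/Sn²⁺ at the anode, E°cell = +1.08 − (+0.15) = +0.93 V (n = 2).
From the Nernst equation, log Q = n(E° − E)/0.0592 = 2·(+0.93 − (+0.976))/0.0592 = −1.554.
The balanced reaction is Br2(l) + Sn^2+(aq) → 2 Br^-(aq) + Sn^4+(aq), so Q = ([Br^-(aq)]^2·[Sn^4+(aq)]) / [Sn^2+(aq)].
Substituting the known concentrations and solving, log [Sn^4+(aq)] = −0.242 and [Sn^4+(aq)] = 0.57 M.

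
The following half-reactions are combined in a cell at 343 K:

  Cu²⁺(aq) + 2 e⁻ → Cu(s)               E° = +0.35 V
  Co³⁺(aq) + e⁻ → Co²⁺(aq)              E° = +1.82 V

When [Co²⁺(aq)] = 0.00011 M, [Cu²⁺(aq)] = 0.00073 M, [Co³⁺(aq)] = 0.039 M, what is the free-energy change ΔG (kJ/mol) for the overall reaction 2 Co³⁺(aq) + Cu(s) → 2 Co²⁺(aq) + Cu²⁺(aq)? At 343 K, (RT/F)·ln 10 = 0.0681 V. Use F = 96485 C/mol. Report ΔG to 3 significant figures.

−338 kJ/mol

With Co³⁺/Co²⁺ reduced at the cathode, E°cell = +1.82 − (+0.35) = +1.47 V and n = 2.
Here Q = ([Co²⁺(aq)]^2·[Cu²⁺(aq)]) / [Co³⁺(aq)]^2 = 5.81×10^−9 (log Q = −8.236), giving E = +1.47 − (0.0681/2)·(−8.236) = +1.7504 V.
Finally ΔG = −nFE = −(2)(96485 C/mol)(+1.7504 V) = −338 kJ/mol.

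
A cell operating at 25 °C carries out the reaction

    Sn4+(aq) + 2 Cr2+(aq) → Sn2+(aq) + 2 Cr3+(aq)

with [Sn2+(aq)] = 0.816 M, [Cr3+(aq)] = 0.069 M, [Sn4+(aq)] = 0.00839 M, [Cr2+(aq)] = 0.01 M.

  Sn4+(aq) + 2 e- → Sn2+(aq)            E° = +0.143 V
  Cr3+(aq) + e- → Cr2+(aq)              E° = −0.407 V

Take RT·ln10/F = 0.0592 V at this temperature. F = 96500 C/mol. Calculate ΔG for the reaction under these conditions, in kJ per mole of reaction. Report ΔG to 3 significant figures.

−85.2 kJ/mol

With Sn⁴⁺/Sn²⁺ reduced at the cathode, E°cell = +0.143 − (−0.407) = +0.550 V and n = 2.
The reaction quotient is ([Sn2+(aq)]·[Cr3+(aq)]^2) / ([Sn4+(aq)]·[Cr2+(aq)]^2) = 4.63×10^3; by Nernst, E = +0.550 − (0.0592/2)(3.666) = +0.4415 V.
ΔG = −nFE = −(2)(96500)(+0.4415) J/mol = −85.2 kJ/mol.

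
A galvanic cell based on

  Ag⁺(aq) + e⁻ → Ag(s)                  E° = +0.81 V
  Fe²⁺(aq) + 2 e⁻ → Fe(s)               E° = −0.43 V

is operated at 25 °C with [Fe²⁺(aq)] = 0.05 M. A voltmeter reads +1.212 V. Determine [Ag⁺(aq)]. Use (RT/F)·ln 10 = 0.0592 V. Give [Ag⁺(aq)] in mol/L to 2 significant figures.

0.075 M

Ag⁺/Ag is the cathode (higher E°); E°cell = +0.81 − (−0.43) = +1.24 V with n = 2.
Rearranging E = E° − (0.0592/n)·log Q gives log Q = 2(+1.24 − (+1.212))/0.0592 = 0.946.
For 2 Ag⁺(aq) + Fe(s) → 2 Ag(s) + Fe²⁺(aq), the reaction quotient is Q = [Fe²⁺(aq)] / [Ag⁺(aq)]^2.
Solving for the unknown gives log [Ag⁺(aq)] = −1.124, so [Ag⁺(aq)] ≈ 0.075 M.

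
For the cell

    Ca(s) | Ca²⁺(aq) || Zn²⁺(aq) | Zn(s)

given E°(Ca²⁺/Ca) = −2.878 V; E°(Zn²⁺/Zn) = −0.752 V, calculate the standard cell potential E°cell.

By convention the left-hand electrode in cell notation is the anode (oxidation) and the right-hand electrode is the cathode (reduction).
E°cell = E°(right) − E°(left) = −0.752 − (−2.878) = +2.126 V.

+2.126 V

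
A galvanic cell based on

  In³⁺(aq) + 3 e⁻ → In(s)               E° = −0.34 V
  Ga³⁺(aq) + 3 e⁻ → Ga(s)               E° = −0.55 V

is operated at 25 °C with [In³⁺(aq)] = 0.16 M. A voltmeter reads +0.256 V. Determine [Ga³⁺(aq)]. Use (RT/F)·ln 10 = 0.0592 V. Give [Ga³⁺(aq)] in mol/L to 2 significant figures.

With In³⁺/In at the cathode and Ga³⁺/Ga at the anode, E°cell = −0.34 − (−0.55) = +0.21 V (n = 3).
Rearranging E = E° − (0.0592/n)·log Q gives log Q = 3(+0.21 − (+0.256))/0.0592 = −2.331.
Balancing electrons gives In³⁺(aq) + Ga(s) → In(s) + Ga³⁺(aq); thus Q = [Ga³⁺(aq)] / [In³⁺(aq)].
Isolating [Ga³⁺(aq)] in Q = 10^{−2.331} yields log [Ga³⁺(aq)] = −3.127, i.e. 0.00075 M.

0.00075 M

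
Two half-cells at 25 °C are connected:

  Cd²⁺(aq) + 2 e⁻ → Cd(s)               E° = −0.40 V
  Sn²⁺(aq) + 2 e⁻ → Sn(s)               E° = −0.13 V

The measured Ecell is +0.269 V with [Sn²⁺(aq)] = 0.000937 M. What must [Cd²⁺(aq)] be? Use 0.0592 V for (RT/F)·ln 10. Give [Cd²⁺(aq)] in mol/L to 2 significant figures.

The Sn²⁺/Sn couple has the larger reduction potential, so it is the cathode: E°cell = −0.13 − (−0.40) = +0.27 V and n = 2.
Since E = E° − (0.0592/n)·log Q, log Q = n(E° − E)/0.0592 = 0.034.
Balancing electrons gives Sn²⁺(aq) + Cd(s) → Sn(s) + Cd²⁺(aq); thus Q = [Cd²⁺(aq)] / [Sn²⁺(aq)].
Substituting the known concentrations and solving, log [Cd²⁺(aq)] = −2.994 and [Cd²⁺(aq)] = 0.0010 M.

0.0010 M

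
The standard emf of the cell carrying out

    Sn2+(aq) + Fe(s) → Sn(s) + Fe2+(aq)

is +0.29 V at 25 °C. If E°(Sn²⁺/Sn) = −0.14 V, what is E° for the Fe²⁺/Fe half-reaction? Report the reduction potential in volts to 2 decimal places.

In the reaction as written the Sn²⁺/Sn couple is reduced (cathode) and Fe²⁺/Fe is oxidized (anode), so E°cell = E°(Sn²⁺/Sn) − E°(Fe²⁺/Fe).
E°(Fe²⁺/Fe) = E°(cathode) − E°cell = −0.14 − (+0.29) = −0.43 V.

−0.43 V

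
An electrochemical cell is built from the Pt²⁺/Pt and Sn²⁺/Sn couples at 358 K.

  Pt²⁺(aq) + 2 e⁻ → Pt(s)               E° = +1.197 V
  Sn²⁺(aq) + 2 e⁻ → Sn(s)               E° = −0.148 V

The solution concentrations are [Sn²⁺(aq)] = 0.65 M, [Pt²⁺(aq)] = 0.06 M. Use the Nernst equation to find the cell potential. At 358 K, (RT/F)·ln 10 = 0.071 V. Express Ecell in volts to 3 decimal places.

Since E°(Pt²⁺/Pt) > E°(Sn²⁺/Sn), Pt²⁺/Pt serves as the cathode.
E°cell = E°cat − E°an = +1.197 − (−0.148) = +1.345 V; n = 2.
The balanced reaction is Pt²⁺(aq) + Sn(s) → Pt(s) + Sn²⁺(aq), so Q = [Sn²⁺(aq)] / [Pt²⁺(aq)] = 10.8 and log Q = 1.035.
Applying E = E° − (RT ln10/nF)·log Q gives +1.345 − (0.071/2)(1.035) = +1.308 V.

+1.308 V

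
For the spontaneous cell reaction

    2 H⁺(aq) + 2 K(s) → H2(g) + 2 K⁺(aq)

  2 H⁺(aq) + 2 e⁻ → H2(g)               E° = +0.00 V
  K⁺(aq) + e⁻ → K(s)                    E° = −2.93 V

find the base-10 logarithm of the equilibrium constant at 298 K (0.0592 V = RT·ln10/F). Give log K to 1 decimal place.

log K = 99.0

The 2H⁺/H₂ couple is reduced (cathode); E°cell = +0.00 − (−2.93) = +2.93 V with n = 2.
At equilibrium E = 0, so log K = nE°cell / 0.0592 = (2)(+2.93) / 0.0592 = 99.0.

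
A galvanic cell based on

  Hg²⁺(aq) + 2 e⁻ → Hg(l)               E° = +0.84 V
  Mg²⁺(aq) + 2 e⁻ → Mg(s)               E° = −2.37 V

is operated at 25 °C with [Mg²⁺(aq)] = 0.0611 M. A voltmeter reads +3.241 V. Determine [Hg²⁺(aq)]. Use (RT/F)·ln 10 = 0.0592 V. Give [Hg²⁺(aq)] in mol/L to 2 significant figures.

0.68 M

With Hg²⁺/Hg at the cathode and Mg²⁺/Mg at the anode, E°cell = +0.84 − (−2.37) = +3.21 V (n = 2).
From the Nernst equation, log Q = n(E° − E)/0.0592 = 2·(+3.21 − (+3.241))/0.0592 = −1.047.
The balanced reaction is Hg²⁺(aq) + Mg(s) → Hg(l) + Mg²⁺(aq), so Q = [Mg²⁺(aq)] / [Hg²⁺(aq)].
Solving for the unknown gives log [Hg²⁺(aq)] = −0.167, so [Hg²⁺(aq)] ≈ 0.68 M.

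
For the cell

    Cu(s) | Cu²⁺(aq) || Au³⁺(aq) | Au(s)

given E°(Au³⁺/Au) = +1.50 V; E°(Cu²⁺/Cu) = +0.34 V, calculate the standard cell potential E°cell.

By convention the left-hand electrode in cell notation is the anode (oxidation) and the right-hand electrode is the cathode (reduction).
E°cell = E°(right) − E°(left) = +1.50 − (+0.34) = +1.16 V.

+1.16 V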